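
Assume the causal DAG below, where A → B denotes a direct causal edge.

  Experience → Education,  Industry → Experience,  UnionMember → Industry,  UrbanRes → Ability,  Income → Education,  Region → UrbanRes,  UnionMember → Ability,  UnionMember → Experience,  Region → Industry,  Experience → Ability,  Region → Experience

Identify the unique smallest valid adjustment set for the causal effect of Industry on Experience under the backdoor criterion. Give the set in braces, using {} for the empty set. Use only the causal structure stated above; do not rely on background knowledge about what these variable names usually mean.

{Region, UnionMember}

Variables eligible for adjustment (non-descendants of Industry, excluding Industry and Experience): {Income, Region, UnionMember, UrbanRes}.
Backdoor paths from Industry to Experience:
  P1: Industry <- UnionMember -> Experience
  P2: Industry <- UnionMember -> Ability <- Experience
  P3: Industry <- UnionMember -> Ability <- UrbanRes <- Region -> Experience
  P4: Industry <- Region -> Experience
  P5: Industry <- Region -> UrbanRes -> Ability <- UnionMember -> Experience
  P6: Industry <- Region -> UrbanRes -> Ability <- Experience
The empty set is not sufficient: P1 (Industry <- UnionMember -> Experience) has no collider blocking it and no conditioned non-collider, so it is open.
Try {Region, UnionMember}:
  P1: blocked at fork node UnionMember ∈ conditioning set.
  P2: blocked at fork node UnionMember ∈ conditioning set.
  P3: blocked at fork node UnionMember ∈ conditioning set.
  P4: blocked at fork node Region ∈ conditioning set.
  P5: blocked at fork node Region ∈ conditioning set.
  P6: blocked at fork node Region ∈ conditioning set.
{Region, UnionMember} contains no descendant of Industry and blocks every backdoor path.
Every element of {Region, UnionMember} is needed (dropping Region leaves P4 open; dropping UnionMember leaves P1 open), so no proper subset is valid.
Among all size-2 subsets of the eligible variables, only {Region, UnionMember} blocks every backdoor path, so it is the unique smallest valid adjustment set.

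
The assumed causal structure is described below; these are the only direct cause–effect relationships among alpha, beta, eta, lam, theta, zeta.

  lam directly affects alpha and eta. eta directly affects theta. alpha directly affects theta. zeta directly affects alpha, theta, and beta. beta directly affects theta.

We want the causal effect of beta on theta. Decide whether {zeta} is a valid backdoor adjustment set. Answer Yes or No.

Yes

Backdoor paths from beta to theta (paths whose first edge points into beta):
  P1: beta <- zeta -> alpha <- lam -> eta -> theta
  P2: beta <- zeta -> alpha -> theta
  P3: beta <- zeta -> theta
Condition 1 (no descendant of beta in the set): holds — descendants of beta are {theta}; none are in {zeta}.
Condition 2 (every backdoor path blocked by {zeta}):
  P1: blocked at fork node zeta ∈ conditioning set.
  P2: blocked at fork node zeta ∈ conditioning set.
  P3: blocked at fork node zeta ∈ conditioning set.
{zeta} satisfies the backdoor criterion.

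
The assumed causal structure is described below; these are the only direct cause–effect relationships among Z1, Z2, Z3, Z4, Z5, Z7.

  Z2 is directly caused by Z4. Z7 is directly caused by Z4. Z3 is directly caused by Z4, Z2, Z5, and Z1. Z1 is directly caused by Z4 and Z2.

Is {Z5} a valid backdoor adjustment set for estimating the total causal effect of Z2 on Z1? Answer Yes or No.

Backdoor paths from Z2 to Z1 (paths whose first edge points into Z2):
  P1: Z2 <- Z4 -> Z1
  P2: Z2 <- Z4 -> Z3 <- Z1
Condition 1 (no descendant of Z2 in the set): holds — descendants of Z2 are {Z1, Z3}; none are in {Z5}.
Condition 2 (every backdoor path blocked by {Z5}):
  P1: open — no interior node is in the conditioning set.
  P2: blocked at collider Z3 (neither it nor any descendant is in the conditioning set).
{Z5} does not satisfy the backdoor criterion.

No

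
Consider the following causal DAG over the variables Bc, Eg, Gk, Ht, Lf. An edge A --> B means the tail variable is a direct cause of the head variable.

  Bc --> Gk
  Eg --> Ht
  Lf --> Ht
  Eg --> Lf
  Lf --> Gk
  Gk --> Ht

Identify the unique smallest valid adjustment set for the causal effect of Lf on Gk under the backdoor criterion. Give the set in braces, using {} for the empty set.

Variables eligible for adjustment (non-descendants of Lf, excluding Lf and Gk): {Bc, Eg}.
Backdoor paths from Lf to Gk:
  P1: Lf <- Eg -> Ht <- Gk
Each backdoor path contains an unconditioned collider, so every path is already blocked with the empty conditioning set:
  P1: blocked at collider Ht (neither it nor any descendant is in the conditioning set).
The empty set is therefore the unique smallest valid set.

{}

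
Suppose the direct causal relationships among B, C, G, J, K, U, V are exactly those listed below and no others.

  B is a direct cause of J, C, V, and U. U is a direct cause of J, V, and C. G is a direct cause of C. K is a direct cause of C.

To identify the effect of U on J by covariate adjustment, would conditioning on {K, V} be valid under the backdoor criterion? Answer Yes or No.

Backdoor paths from U to J (paths whose first edge points into U):
  P1: U <- B -> J
Condition 1 (no descendant of U in the set): FAILS — V is a descendant of U.
Condition 2 (every backdoor path blocked by {K, V}):
  P1: open — no interior node is in the conditioning set.
{K, V} does not satisfy the backdoor criterion.

No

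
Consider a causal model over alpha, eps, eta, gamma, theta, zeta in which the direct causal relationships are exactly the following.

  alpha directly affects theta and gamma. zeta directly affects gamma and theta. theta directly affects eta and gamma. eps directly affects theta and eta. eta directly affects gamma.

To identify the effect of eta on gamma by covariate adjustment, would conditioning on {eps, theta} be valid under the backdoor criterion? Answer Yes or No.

Backdoor paths from eta to gamma (paths whose first edge points into eta):
  P1: eta <- eps -> theta <- alpha -> gamma
  P2: eta <- eps -> theta <- zeta -> gamma
  P3: eta <- eps -> theta -> gamma
  P4: eta <- theta <- alpha -> gamma
  P5: eta <- theta <- zeta -> gamma
  P6: eta <- theta -> gamma
Condition 1 (no descendant of eta in the set): holds — descendants of eta are {gamma}; none are in {eps, theta}.
Condition 2 (every backdoor path blocked by {eps, theta}):
  P1: blocked at fork node eps ∈ conditioning set.
  P2: blocked at fork node eps ∈ conditioning set.
  P3: blocked at fork node eps ∈ conditioning set.
  P4: blocked at chain node theta ∈ conditioning set.
  P5: blocked at chain node theta ∈ conditioning set.
  P6: blocked at fork node theta ∈ conditioning set.
{eps, theta} satisfies the backdoor criterion.

Yes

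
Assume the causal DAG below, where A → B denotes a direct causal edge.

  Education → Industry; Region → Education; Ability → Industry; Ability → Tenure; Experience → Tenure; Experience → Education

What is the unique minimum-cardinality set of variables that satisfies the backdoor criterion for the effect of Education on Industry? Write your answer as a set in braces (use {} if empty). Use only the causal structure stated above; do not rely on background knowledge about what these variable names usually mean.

Variables eligible for adjustment (non-descendants of Education, excluding Education and Industry): {Ability, Experience, Region, Tenure}.
Backdoor paths from Education to Industry:
  P1: Education <- Experience -> Tenure <- Ability -> Industry
Each backdoor path contains an unconditioned collider, so every path is already blocked with the empty conditioning set:
  P1: blocked at collider Tenure (neither it nor any descendant is in the conditioning set).
The empty set is therefore the unique smallest valid set.

{}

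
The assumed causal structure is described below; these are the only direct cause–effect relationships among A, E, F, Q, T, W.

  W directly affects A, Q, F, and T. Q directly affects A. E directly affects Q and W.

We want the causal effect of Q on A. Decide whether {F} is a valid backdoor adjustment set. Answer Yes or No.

No

Backdoor paths from Q to A (paths whose first edge points into Q):
  P1: Q <- E -> W -> A
  P2: Q <- W -> A
Condition 1 (no descendant of Q in the set): holds — descendants of Q are {A}; none are in {F}.
Condition 2 (every backdoor path blocked by {F}):
  P1: open — no interior node is in the conditioning set.
  P2: open — no interior node is in the conditioning set.
{F} does not satisfy the backdoor criterion.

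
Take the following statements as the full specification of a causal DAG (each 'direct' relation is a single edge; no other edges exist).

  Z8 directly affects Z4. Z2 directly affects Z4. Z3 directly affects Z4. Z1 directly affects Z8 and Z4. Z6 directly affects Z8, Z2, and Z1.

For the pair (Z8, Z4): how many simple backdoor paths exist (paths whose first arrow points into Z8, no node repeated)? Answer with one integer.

A backdoor path from Z8 to Z4 is any simple undirected path whose first edge points into Z8 (i.e. leaves Z8 via a parent).
Parents of Z8: {Z1, Z6}.
Enumerating:
  P1: Z8 <- Z6 -> Z1 -> Z4
  P2: Z8 <- Z6 -> Z2 -> Z4
  P3: Z8 <- Z1 <- Z6 -> Z2 -> Z4
  P4: Z8 <- Z1 -> Z4
That exhausts the simple backdoor paths. Count: 4.

4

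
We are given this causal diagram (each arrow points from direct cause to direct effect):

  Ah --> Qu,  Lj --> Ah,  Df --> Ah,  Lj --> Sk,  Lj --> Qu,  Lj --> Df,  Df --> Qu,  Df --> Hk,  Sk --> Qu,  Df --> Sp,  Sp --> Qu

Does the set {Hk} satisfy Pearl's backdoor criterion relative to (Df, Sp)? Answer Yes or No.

Backdoor paths from Df to Sp (paths whose first edge points into Df):
  P1: Df <- Lj -> Ah -> Qu <- Sp
  P2: Df <- Lj -> Sk -> Qu <- Sp
  P3: Df <- Lj -> Qu <- Sp
Condition 1 (no descendant of Df in the set): FAILS — Hk is a descendant of Df.
Condition 2 (every backdoor path blocked by {Hk}):
  P1: blocked at collider Qu (neither it nor any descendant is in the conditioning set).
  P2: blocked at collider Qu (neither it nor any descendant is in the conditioning set).
  P3: blocked at collider Qu (neither it nor any descendant is in the conditioning set).
{Hk} does not satisfy the backdoor criterion.

No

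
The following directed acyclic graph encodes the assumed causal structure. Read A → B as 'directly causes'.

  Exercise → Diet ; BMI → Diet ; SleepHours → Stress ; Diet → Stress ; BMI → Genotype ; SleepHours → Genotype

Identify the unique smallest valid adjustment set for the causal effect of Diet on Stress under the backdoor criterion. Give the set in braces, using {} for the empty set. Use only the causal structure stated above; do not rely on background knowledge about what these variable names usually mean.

{}

Variables eligible for adjustment (non-descendants of Diet, excluding Diet and Stress): {BMI, Exercise, Genotype, SleepHours}.
Backdoor paths from Diet to Stress:
  P1: Diet <- BMI -> Genotype <- SleepHours -> Stress
Each backdoor path contains an unconditioned collider, so every path is already blocked with the empty conditioning set:
  P1: blocked at collider Genotype (neither it nor any descendant is in the conditioning set).
The empty set is therefore the unique smallest valid set.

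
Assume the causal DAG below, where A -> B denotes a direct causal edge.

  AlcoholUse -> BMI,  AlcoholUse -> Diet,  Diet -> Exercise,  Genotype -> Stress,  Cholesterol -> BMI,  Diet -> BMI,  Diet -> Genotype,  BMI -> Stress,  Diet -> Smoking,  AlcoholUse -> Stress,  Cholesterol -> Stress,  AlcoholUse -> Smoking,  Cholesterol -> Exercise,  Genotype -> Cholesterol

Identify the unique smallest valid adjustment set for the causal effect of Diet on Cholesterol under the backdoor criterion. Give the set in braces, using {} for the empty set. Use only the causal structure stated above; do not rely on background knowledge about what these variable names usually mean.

Variables eligible for adjustment (non-descendants of Diet, excluding Diet and Cholesterol): {AlcoholUse}.
Backdoor paths from Diet to Cholesterol:
  P1: Diet <- AlcoholUse -> BMI <- Cholesterol
  P2: Diet <- AlcoholUse -> BMI -> Stress <- Genotype -> Cholesterol
  P3: Diet <- AlcoholUse -> BMI -> Stress <- Cholesterol
  P4: Diet <- AlcoholUse -> Stress <- Genotype -> Cholesterol
  P5: Diet <- AlcoholUse -> Stress <- Cholesterol
  P6: Diet <- AlcoholUse -> Stress <- BMI <- Cholesterol
Each backdoor path contains an unconditioned collider, so every path is already blocked with the empty conditioning set:
  P1: blocked at collider BMI (neither it nor any descendant is in the conditioning set).
  P2: blocked at collider Stress (neither it nor any descendant is in the conditioning set).
  P3: blocked at collider Stress (neither it nor any descendant is in the conditioning set).
  P4: blocked at collider Stress (neither it nor any descendant is in the conditioning set).
  P5: blocked at collider Stress (neither it nor any descendant is in the conditioning set).
  P6: blocked at collider Stress (neither it nor any descendant is in the conditioning set).
The empty set is therefore the unique smallest valid set.

{}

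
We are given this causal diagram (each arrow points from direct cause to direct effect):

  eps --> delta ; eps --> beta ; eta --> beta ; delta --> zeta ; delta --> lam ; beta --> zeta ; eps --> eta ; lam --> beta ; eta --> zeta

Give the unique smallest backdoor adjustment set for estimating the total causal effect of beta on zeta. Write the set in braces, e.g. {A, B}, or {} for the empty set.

{delta, eta}

Variables eligible for adjustment (non-descendants of beta, excluding beta and zeta): {delta, eps, eta, lam}.
Backdoor paths from beta to zeta:
  P1: beta <- eps -> delta -> zeta
  P2: beta <- eps -> eta -> zeta
  P3: beta <- eta <- eps -> delta -> zeta
  P4: beta <- eta -> zeta
  P5: beta <- lam <- delta <- eps -> eta -> zeta
  P6: beta <- lam <- delta -> zeta
The empty set is not sufficient: P1 (beta <- eps -> delta -> zeta) has no collider blocking it and no conditioned non-collider, so it is open.
Try {delta, eta}:
  P1: blocked at chain node delta ∈ conditioning set.
  P2: blocked at chain node eta ∈ conditioning set.
  P3: blocked at chain node eta ∈ conditioning set.
  P4: blocked at fork node eta ∈ conditioning set.
  P5: blocked at chain node delta ∈ conditioning set.
  P6: blocked at fork node delta ∈ conditioning set.
{delta, eta} contains no descendant of beta and blocks every backdoor path.
Every element of {delta, eta} is needed (dropping delta leaves P1 open; dropping eta leaves P2 open), so no proper subset is valid.
Among all size-2 subsets of the eligible variables, only {delta, eta} blocks every backdoor path, so it is the unique smallest valid adjustment set.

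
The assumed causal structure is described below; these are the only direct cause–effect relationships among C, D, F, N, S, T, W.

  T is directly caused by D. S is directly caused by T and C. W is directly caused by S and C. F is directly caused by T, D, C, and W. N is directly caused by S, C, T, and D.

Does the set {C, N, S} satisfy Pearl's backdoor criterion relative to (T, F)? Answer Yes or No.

Backdoor paths from T to F (paths whose first edge points into T):
  P1: T <- D -> N <- C -> S -> W -> F
  P2: T <- D -> N <- C -> W -> F
  P3: T <- D -> N <- C -> F
  P4: T <- D -> N <- S <- C -> W -> F
  P5: T <- D -> N <- S <- C -> F
  P6: T <- D -> N <- S -> W <- C -> F
  P7: T <- D -> N <- S -> W -> F
  P8: T <- D -> F
Condition 1 (no descendant of T in the set): FAILS — N and S are descendants of T.
Condition 2 (every backdoor path blocked by {C, N, S}):
  P1: blocked at fork node C ∈ conditioning set.
  P2: blocked at fork node C ∈ conditioning set.
  P3: blocked at fork node C ∈ conditioning set.
  P4: blocked at chain node S ∈ conditioning set.
  P5: blocked at chain node S ∈ conditioning set.
  P6: blocked at fork node S ∈ conditioning set.
  P7: blocked at fork node S ∈ conditioning set.
  P8: open — no interior node is in the conditioning set.
{C, N, S} does not satisfy the backdoor criterion.

No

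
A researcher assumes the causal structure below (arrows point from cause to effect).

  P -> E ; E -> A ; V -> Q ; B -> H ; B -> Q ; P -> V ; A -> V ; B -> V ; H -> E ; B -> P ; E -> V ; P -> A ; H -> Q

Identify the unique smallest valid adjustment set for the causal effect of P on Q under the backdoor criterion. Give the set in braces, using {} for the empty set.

{B}

Variables eligible for adjustment (non-descendants of P, excluding P and Q): {B, H}.
Backdoor paths from P to Q:
  P1: P <- B -> H -> E -> A -> V -> Q
  P2: P <- B -> H -> E -> V -> Q
  P3: P <- B -> H -> Q
  P4: P <- B -> V <- E <- H -> Q
  P5: P <- B -> V <- A <- E <- H -> Q
  P6: P <- B -> V -> Q
  P7: P <- B -> Q
The empty set is not sufficient: P1 (P <- B -> H -> E -> A -> V -> Q) has no collider blocking it and no conditioned non-collider, so it is open.
Try {B}:
  P1: blocked at fork node B ∈ conditioning set.
  P2: blocked at fork node B ∈ conditioning set.
  P3: blocked at fork node B ∈ conditioning set.
  P4: blocked at fork node B ∈ conditioning set.
  P5: blocked at fork node B ∈ conditioning set.
  P6: blocked at fork node B ∈ conditioning set.
  P7: blocked at fork node B ∈ conditioning set.
{B} contains no descendant of P and blocks every backdoor path.
No other singleton works — e.g. {H} leaves P6 open — so {B} is the unique smallest valid adjustment set.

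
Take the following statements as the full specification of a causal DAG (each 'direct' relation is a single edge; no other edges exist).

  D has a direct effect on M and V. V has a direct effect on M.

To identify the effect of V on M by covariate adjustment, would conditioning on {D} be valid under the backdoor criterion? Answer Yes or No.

Backdoor paths from V to M (paths whose first edge points into V):
  P1: V <- D -> M
Condition 1 (no descendant of V in the set): holds — descendants of V are {M}; none are in {D}.
Condition 2 (every backdoor path blocked by {D}):
  P1: blocked at fork node D ∈ conditioning set.
{D} satisfies the backdoor criterion.

Yes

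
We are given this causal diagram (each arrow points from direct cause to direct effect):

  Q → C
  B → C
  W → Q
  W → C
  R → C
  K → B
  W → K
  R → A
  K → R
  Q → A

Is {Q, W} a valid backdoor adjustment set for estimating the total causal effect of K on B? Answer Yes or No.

Backdoor paths from K to B (paths whose first edge points into K):
  P1: K <- W -> Q -> C <- B
  P2: K <- W -> Q -> A <- R -> C <- B
  P3: K <- W -> C <- B
Condition 1 (no descendant of K in the set): holds — descendants of K are {A, B, C, R}; none are in {Q, W}.
Condition 2 (every backdoor path blocked by {Q, W}):
  P1: blocked at fork node W ∈ conditioning set.
  P2: blocked at fork node W ∈ conditioning set.
  P3: blocked at fork node W ∈ conditioning set.
{Q, W} satisfies the backdoor criterion.

Yes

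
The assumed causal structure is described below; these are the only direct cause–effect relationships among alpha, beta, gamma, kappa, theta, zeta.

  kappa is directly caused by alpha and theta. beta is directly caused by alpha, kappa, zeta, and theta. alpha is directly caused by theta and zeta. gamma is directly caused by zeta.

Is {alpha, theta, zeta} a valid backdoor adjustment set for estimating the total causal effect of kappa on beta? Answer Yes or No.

Backdoor paths from kappa to beta (paths whose first edge points into kappa):
  P1: kappa <- theta -> alpha <- zeta -> beta
  P2: kappa <- theta -> alpha -> beta
  P3: kappa <- theta -> beta
  P4: kappa <- alpha <- theta -> beta
  P5: kappa <- alpha <- zeta -> beta
  P6: kappa <- alpha -> beta
Condition 1 (no descendant of kappa in the set): holds — descendants of kappa are {beta}; none are in {alpha, theta, zeta}.
Condition 2 (every backdoor path blocked by {alpha, theta, zeta}):
  P1: blocked at fork node theta ∈ conditioning set.
  P2: blocked at fork node theta ∈ conditioning set.
  P3: blocked at fork node theta ∈ conditioning set.
  P4: blocked at chain node alpha ∈ conditioning set.
  P5: blocked at chain node alpha ∈ conditioning set.
  P6: blocked at fork node alpha ∈ conditioning set.
{alpha, theta, zeta} satisfies the backdoor criterion.

Yes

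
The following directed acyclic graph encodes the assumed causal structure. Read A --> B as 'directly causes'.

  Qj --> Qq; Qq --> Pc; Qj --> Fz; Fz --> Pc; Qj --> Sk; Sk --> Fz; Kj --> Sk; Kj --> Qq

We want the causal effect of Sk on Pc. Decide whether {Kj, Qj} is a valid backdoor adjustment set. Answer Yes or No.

Backdoor paths from Sk to Pc (paths whose first edge points into Sk):
  P1: Sk <- Qj -> Qq -> Pc
  P2: Sk <- Qj -> Fz -> Pc
  P3: Sk <- Kj -> Qq <- Qj -> Fz -> Pc
  P4: Sk <- Kj -> Qq -> Pc
Condition 1 (no descendant of Sk in the set): holds — descendants of Sk are {Fz, Pc}; none are in {Kj, Qj}.
Condition 2 (every backdoor path blocked by {Kj, Qj}):
  P1: blocked at fork node Qj ∈ conditioning set.
  P2: blocked at fork node Qj ∈ conditioning set.
  P3: blocked at fork node Kj ∈ conditioning set.
  P4: blocked at fork node Kj ∈ conditioning set.
{Kj, Qj} satisfies the backdoor criterion.

Yes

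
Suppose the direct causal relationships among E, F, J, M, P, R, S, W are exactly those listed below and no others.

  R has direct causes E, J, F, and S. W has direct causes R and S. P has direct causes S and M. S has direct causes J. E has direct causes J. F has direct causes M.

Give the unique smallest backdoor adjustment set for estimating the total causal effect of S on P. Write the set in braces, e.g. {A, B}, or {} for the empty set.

{}

Variables eligible for adjustment (non-descendants of S, excluding S and P): {E, F, J, M}.
Backdoor paths from S to P:
  P1: S <- J -> E -> R <- F <- M -> P
  P2: S <- J -> R <- F <- M -> P
Each backdoor path contains an unconditioned collider, so every path is already blocked with the empty conditioning set:
  P1: blocked at collider R (neither it nor any descendant is in the conditioning set).
  P2: blocked at collider R (neither it nor any descendant is in the conditioning set).
The empty set is therefore the unique smallest valid set.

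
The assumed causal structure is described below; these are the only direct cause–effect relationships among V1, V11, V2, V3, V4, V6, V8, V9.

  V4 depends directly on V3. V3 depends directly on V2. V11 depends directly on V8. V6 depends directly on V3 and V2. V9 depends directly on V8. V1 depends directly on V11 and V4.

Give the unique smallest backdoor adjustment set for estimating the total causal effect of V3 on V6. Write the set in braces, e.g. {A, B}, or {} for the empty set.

Variables eligible for adjustment (non-descendants of V3, excluding V3 and V6): {V11, V2, V8, V9}.
Backdoor paths from V3 to V6:
  P1: V3 <- V2 -> V6
The empty set is not sufficient: P1 (V3 <- V2 -> V6) has no collider blocking it and no conditioned non-collider, so it is open.
Try {V2}:
  P1: blocked at fork node V2 ∈ conditioning set.
{V2} contains no descendant of V3 and blocks every backdoor path.
No other singleton works — e.g. {V8} leaves P1 open — so {V2} is the unique smallest valid adjustment set.

{V2}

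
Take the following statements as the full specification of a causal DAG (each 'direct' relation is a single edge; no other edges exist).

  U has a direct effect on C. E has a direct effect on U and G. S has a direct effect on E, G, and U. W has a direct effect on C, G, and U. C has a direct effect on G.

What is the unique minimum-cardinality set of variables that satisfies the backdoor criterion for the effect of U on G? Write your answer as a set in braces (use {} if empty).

{E, S, W}

Variables eligible for adjustment (non-descendants of U, excluding U and G): {E, S, W}.
Backdoor paths from U to G:
  P1: U <- W -> C -> G
  P2: U <- W -> G
  P3: U <- S -> E -> G
  P4: U <- S -> G
  P5: U <- E <- S -> G
  P6: U <- E -> G
The empty set is not sufficient: P1 (U <- W -> C -> G) has no collider blocking it and no conditioned non-collider, so it is open.
Try {E, S, W}:
  P1: blocked at fork node W ∈ conditioning set.
  P2: blocked at fork node W ∈ conditioning set.
  P3: blocked at fork node S ∈ conditioning set.
  P4: blocked at fork node S ∈ conditioning set.
  P5: blocked at chain node E ∈ conditioning set.
  P6: blocked at fork node E ∈ conditioning set.
{E, S, W} contains no descendant of U and blocks every backdoor path.
Every element of {E, S, W} is needed (dropping E leaves P6 open; dropping S leaves P4 open; dropping W leaves P1 open), so no proper subset is valid.
Among all size-3 subsets of the eligible variables, only {E, S, W} blocks every backdoor path, so it is the unique smallest valid adjustment set.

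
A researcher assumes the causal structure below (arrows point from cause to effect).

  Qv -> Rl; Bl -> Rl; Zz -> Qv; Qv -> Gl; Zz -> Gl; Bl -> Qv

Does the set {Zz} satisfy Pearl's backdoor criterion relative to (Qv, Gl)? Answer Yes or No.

Yes

Backdoor paths from Qv to Gl (paths whose first edge points into Qv):
  P1: Qv <- Zz -> Gl
Condition 1 (no descendant of Qv in the set): holds — descendants of Qv are {Gl, Rl}; none are in {Zz}.
Condition 2 (every backdoor path blocked by {Zz}):
  P1: blocked at fork node Zz ∈ conditioning set.
{Zz} satisfies the backdoor criterion.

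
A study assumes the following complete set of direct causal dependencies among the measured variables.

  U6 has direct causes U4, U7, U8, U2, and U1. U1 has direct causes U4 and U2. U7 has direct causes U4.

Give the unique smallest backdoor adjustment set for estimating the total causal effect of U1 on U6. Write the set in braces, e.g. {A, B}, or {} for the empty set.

{U2, U4}

Variables eligible for adjustment (non-descendants of U1, excluding U1 and U6): {U2, U4, U7, U8}.
Backdoor paths from U1 to U6:
  P1: U1 <- U2 -> U6
  P2: U1 <- U4 -> U7 -> U6
  P3: U1 <- U4 -> U6
The empty set is not sufficient: P1 (U1 <- U2 -> U6) has no collider blocking it and no conditioned non-collider, so it is open.
Try {U2, U4}:
  P1: blocked at fork node U2 ∈ conditioning set.
  P2: blocked at fork node U4 ∈ conditioning set.
  P3: blocked at fork node U4 ∈ conditioning set.
{U2, U4} contains no descendant of U1 and blocks every backdoor path.
Every element of {U2, U4} is needed (dropping U2 leaves P1 open; dropping U4 leaves P2 open), so no proper subset is valid.
Among all size-2 subsets of the eligible variables, only {U2, U4} blocks every backdoor path, so it is the unique smallest valid adjustment set.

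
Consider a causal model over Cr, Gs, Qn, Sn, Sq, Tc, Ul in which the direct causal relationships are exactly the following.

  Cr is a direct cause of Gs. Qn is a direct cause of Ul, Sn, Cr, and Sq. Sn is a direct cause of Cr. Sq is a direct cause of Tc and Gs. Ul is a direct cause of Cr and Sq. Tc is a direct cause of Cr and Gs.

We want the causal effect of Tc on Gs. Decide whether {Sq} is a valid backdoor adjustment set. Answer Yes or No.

Backdoor paths from Tc to Gs (paths whose first edge points into Tc):
  P1: Tc <- Sq <- Qn -> Sn -> Cr -> Gs
  P2: Tc <- Sq <- Qn -> Ul -> Cr -> Gs
  P3: Tc <- Sq <- Qn -> Cr -> Gs
  P4: Tc <- Sq <- Ul <- Qn -> Sn -> Cr -> Gs
  P5: Tc <- Sq <- Ul <- Qn -> Cr -> Gs
  P6: Tc <- Sq <- Ul -> Cr -> Gs
  P7: Tc <- Sq -> Gs
Condition 1 (no descendant of Tc in the set): holds — descendants of Tc are {Cr, Gs}; none are in {Sq}.
Condition 2 (every backdoor path blocked by {Sq}):
  P1: blocked at chain node Sq ∈ conditioning set.
  P2: blocked at chain node Sq ∈ conditioning set.
  P3: blocked at chain node Sq ∈ conditioning set.
  P4: blocked at chain node Sq ∈ conditioning set.
  P5: blocked at chain node Sq ∈ conditioning set.
  P6: blocked at chain node Sq ∈ conditioning set.
  P7: blocked at fork node Sq ∈ conditioning set.
{Sq} satisfies the backdoor criterion.

Yes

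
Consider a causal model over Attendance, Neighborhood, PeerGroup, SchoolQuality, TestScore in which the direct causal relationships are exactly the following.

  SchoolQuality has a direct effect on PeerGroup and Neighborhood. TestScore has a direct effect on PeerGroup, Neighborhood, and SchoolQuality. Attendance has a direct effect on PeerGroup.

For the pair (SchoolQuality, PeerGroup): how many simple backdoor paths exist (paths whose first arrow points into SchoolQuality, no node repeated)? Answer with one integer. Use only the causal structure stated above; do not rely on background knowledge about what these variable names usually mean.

A backdoor path from SchoolQuality to PeerGroup is any simple undirected path whose first edge points into SchoolQuality (i.e. leaves SchoolQuality via a parent).
Parents of SchoolQuality: {TestScore}.
Enumerating:
  P1: SchoolQuality <- TestScore -> PeerGroup
That exhausts the simple backdoor paths. Count: 1.

1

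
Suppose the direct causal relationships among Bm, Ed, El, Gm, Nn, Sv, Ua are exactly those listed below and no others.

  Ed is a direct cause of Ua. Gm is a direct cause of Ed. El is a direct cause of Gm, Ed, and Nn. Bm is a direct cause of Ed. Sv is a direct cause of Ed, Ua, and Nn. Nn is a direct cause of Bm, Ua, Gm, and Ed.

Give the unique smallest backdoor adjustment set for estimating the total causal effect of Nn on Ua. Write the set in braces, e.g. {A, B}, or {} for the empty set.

Variables eligible for adjustment (non-descendants of Nn, excluding Nn and Ua): {El, Sv}.
Backdoor paths from Nn to Ua:
  P1: Nn <- El -> Gm -> Ed <- Sv -> Ua
  P2: Nn <- El -> Gm -> Ed -> Ua
  P3: Nn <- El -> Ed <- Sv -> Ua
  P4: Nn <- El -> Ed -> Ua
  P5: Nn <- Sv -> Ed -> Ua
  P6: Nn <- Sv -> Ua
The empty set is not sufficient: P2 (Nn <- El -> Gm -> Ed -> Ua) has no collider blocking it and no conditioned non-collider, so it is open.
Try {El, Sv}:
  P1: blocked at fork node El ∈ conditioning set.
  P2: blocked at fork node El ∈ conditioning set.
  P3: blocked at fork node El ∈ conditioning set.
  P4: blocked at fork node El ∈ conditioning set.
  P5: blocked at fork node Sv ∈ conditioning set.
  P6: blocked at fork node Sv ∈ conditioning set.
{El, Sv} contains no descendant of Nn and blocks every backdoor path.
Every element of {El, Sv} is needed (dropping El leaves P2 open; dropping Sv leaves P5 open), so no proper subset is valid.
Among all size-2 subsets of the eligible variables, only {El, Sv} blocks every backdoor path, so it is the unique smallest valid adjustment set.

{El, Sv}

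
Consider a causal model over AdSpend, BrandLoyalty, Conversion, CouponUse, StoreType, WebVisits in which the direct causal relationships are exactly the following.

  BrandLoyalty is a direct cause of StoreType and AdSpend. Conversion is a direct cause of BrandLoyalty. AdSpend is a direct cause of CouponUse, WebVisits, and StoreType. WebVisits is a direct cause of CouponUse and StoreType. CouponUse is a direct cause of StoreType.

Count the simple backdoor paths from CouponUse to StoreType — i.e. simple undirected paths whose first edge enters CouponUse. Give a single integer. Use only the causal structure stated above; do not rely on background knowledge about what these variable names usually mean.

6

A backdoor path from CouponUse to StoreType is any simple undirected path whose first edge points into CouponUse (i.e. leaves CouponUse via a parent).
Parents of CouponUse: {AdSpend, WebVisits}.
Enumerating:
  P1: CouponUse <- AdSpend <- BrandLoyalty -> StoreType
  P2: CouponUse <- AdSpend -> WebVisits -> StoreType
  P3: CouponUse <- AdSpend -> StoreType
  P4: CouponUse <- WebVisits <- AdSpend <- BrandLoyalty -> StoreType
  P5: CouponUse <- WebVisits <- AdSpend -> StoreType
  P6: CouponUse <- WebVisits -> StoreType
That exhausts the simple backdoor paths. Count: 6.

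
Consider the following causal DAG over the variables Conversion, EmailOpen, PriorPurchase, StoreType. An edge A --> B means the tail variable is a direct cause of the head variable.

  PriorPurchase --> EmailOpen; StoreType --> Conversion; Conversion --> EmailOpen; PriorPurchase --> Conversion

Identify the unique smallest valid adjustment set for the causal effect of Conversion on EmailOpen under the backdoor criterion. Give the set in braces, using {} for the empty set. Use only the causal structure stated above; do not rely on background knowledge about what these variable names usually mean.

Variables eligible for adjustment (non-descendants of Conversion, excluding Conversion and EmailOpen): {PriorPurchase, StoreType}.
Backdoor paths from Conversion to EmailOpen:
  P1: Conversion <- PriorPurchase -> EmailOpen
The empty set is not sufficient: P1 (Conversion <- PriorPurchase -> EmailOpen) has no collider blocking it and no conditioned non-collider, so it is open.
Try {PriorPurchase}:
  P1: blocked at fork node PriorPurchase ∈ conditioning set.
{PriorPurchase} contains no descendant of Conversion and blocks every backdoor path.
No other singleton works — e.g. {StoreType} leaves P1 open — so {PriorPurchase} is the unique smallest valid adjustment set.

{PriorPurchase}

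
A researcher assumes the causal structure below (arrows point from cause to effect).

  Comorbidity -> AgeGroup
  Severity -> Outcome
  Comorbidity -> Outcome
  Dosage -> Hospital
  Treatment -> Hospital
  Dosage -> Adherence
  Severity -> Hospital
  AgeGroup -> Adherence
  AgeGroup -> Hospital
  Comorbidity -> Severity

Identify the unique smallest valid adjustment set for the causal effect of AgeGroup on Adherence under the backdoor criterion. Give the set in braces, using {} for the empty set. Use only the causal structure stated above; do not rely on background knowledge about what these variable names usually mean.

{}

Variables eligible for adjustment (non-descendants of AgeGroup, excluding AgeGroup and Adherence): {Comorbidity, Dosage, Outcome, Severity, Treatment}.
Backdoor paths from AgeGroup to Adherence:
  P1: AgeGroup <- Comorbidity -> Severity -> Hospital <- Dosage -> Adherence
  P2: AgeGroup <- Comorbidity -> Outcome <- Severity -> Hospital <- Dosage -> Adherence
Each backdoor path contains an unconditioned collider, so every path is already blocked with the empty conditioning set:
  P1: blocked at collider Hospital (neither it nor any descendant is in the conditioning set).
  P2: blocked at collider Outcome (neither it nor any descendant is in the conditioning set).
The empty set is therefore the unique smallest valid set.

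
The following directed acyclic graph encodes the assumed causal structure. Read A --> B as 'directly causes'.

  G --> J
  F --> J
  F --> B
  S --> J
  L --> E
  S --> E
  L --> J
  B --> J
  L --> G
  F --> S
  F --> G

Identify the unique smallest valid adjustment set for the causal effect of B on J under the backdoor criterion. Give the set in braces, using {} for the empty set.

Variables eligible for adjustment (non-descendants of B, excluding B and J): {E, F, G, L, S}.
Backdoor paths from B to J:
  P1: B <- F -> S -> E <- L -> G -> J
  P2: B <- F -> S -> E <- L -> J
  P3: B <- F -> S -> J
  P4: B <- F -> G <- L -> E <- S -> J
  P5: B <- F -> G <- L -> J
  P6: B <- F -> G -> J
  P7: B <- F -> J
The empty set is not sufficient: P3 (B <- F -> S -> J) has no collider blocking it and no conditioned non-collider, so it is open.
Try {F}:
  P1: blocked at fork node F ∈ conditioning set.
  P2: blocked at fork node F ∈ conditioning set.
  P3: blocked at fork node F ∈ conditioning set.
  P4: blocked at fork node F ∈ conditioning set.
  P5: blocked at fork node F ∈ conditioning set.
  P6: blocked at fork node F ∈ conditioning set.
  P7: blocked at fork node F ∈ conditioning set.
{F} contains no descendant of B and blocks every backdoor path.
No other singleton works — e.g. {L} leaves P3 open — so {F} is the unique smallest valid adjustment set.

{F}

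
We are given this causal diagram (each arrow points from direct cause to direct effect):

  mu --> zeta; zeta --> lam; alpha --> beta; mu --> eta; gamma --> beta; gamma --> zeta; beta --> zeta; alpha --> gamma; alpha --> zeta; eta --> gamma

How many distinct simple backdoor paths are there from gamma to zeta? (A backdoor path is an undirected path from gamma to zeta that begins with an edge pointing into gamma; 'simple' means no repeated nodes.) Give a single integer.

3

A backdoor path from gamma to zeta is any simple undirected path whose first edge points into gamma (i.e. leaves gamma via a parent).
Parents of gamma: {alpha, eta}.
Enumerating:
  P1: gamma <- alpha -> beta -> zeta
  P2: gamma <- alpha -> zeta
  P3: gamma <- eta <- mu -> zeta
That exhausts the simple backdoor paths. Count: 3.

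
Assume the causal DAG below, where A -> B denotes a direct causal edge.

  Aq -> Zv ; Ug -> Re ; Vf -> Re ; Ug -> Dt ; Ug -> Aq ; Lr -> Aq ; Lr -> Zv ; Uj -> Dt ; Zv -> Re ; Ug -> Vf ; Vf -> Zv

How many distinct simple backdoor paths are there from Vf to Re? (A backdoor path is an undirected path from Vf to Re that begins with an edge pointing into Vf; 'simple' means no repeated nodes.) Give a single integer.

A backdoor path from Vf to Re is any simple undirected path whose first edge points into Vf (i.e. leaves Vf via a parent).
Parents of Vf: {Ug}.
Enumerating:
  P1: Vf <- Ug -> Aq <- Lr -> Zv -> Re
  P2: Vf <- Ug -> Aq -> Zv -> Re
  P3: Vf <- Ug -> Re
That exhausts the simple backdoor paths. Count: 3.

3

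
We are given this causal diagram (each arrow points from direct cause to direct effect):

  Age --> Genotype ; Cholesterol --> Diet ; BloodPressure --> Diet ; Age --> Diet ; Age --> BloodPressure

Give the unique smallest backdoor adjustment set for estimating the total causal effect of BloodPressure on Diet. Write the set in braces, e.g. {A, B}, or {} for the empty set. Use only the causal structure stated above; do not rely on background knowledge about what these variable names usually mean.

Variables eligible for adjustment (non-descendants of BloodPressure, excluding BloodPressure and Diet): {Age, Cholesterol, Genotype}.
Backdoor paths from BloodPressure to Diet:
  P1: BloodPressure <- Age -> Diet
The empty set is not sufficient: P1 (BloodPressure <- Age -> Diet) has no collider blocking it and no conditioned non-collider, so it is open.
Try {Age}:
  P1: blocked at fork node Age ∈ conditioning set.
{Age} contains no descendant of BloodPressure and blocks every backdoor path.
No other singleton works — e.g. {Genotype} leaves P1 open — so {Age} is the unique smallest valid adjustment set.

{Age}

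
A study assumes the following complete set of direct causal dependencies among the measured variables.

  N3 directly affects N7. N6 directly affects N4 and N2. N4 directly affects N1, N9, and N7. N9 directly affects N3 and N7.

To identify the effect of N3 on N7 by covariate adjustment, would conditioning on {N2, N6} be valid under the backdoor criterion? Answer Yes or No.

No

Backdoor paths from N3 to N7 (paths whose first edge points into N3):
  P1: N3 <- N9 <- N4 -> N7
  P2: N3 <- N9 -> N7
Condition 1 (no descendant of N3 in the set): holds — descendants of N3 are {N7}; none are in {N2, N6}.
Condition 2 (every backdoor path blocked by {N2, N6}):
  P1: open — no interior node is in the conditioning set.
  P2: open — no interior node is in the conditioning set.
{N2, N6} does not satisfy the backdoor criterion.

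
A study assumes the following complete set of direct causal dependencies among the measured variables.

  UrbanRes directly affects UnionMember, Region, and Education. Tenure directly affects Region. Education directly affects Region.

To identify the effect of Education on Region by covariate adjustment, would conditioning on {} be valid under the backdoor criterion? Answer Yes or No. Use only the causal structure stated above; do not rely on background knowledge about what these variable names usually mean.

Backdoor paths from Education to Region (paths whose first edge points into Education):
  P1: Education <- UrbanRes -> Region
Condition 1 (no descendant of Education in the set): holds — descendants of Education are {Region}; none are in {}.
Condition 2 (every backdoor path blocked by {}):
  P1: open — no interior node is in the conditioning set.
{} does not satisfy the backdoor criterion.

No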